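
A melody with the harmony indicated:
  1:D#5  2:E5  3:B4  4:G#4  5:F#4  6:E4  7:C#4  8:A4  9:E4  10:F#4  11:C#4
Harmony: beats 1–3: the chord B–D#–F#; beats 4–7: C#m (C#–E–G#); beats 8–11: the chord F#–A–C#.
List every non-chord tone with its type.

E5 (beat 2) — escape tone; F#4 (beat 5) — passing tone; E4 (beat 9) — appoggiatura.

The harmony at that moment is B major triad (B, D#, F#); E5 is not a chord tone.
It is approached by step up from D#5 and left by leap down to B4.
Step in, leap out — an escape tone.
The harmony at that moment is C# minor triad (C#, E, G#); F#4 is not a chord tone.
It is approached by step down from G#4 and left by step down to E4.
Step in, step out in the same direction — a passing tone.
The harmony at that moment is F# minor triad (F#, A, C#); E4 is not a chord tone.
It is approached by leap down from A4 and left by step up to F#4.
Leap in, step out — an appoggiatura.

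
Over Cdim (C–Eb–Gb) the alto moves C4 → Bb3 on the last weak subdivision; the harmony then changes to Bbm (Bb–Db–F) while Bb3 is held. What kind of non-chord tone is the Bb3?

Bb3 is an anticipation.

The harmony at that moment is C diminished triad (C, Eb, Gb); Bb3 is not a chord tone.
It is approached by step down from C4 and then sustained as the same pitch into the next harmony.
Arriving early and becoming a chord tone when the harmony changes — an anticipation.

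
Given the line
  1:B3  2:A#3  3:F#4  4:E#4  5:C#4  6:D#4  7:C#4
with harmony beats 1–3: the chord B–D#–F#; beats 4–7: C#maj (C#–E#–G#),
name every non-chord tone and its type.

The harmony at that moment is B major triad (B, D#, F#); A#3 is not a chord tone.
It is approached by step down from B3 and left by leap up to F#4.
Step in, leap out — an escape tone.
The harmony at that moment is C# major triad (C#, E#, G#); D#4 is not a chord tone.
It is approached by step up from C#4 and left by step down to C#4.
Step away and step back to the same note — a neighbor tone (upper neighbor).

A#3 (beat 2) — escape tone; D#4 (beat 6) — neighbor tone.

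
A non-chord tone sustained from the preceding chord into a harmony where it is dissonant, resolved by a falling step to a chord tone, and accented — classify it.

Approach: by preparation — the pitch is first a chord tone, then held (tied or repeated) while the harmony changes under it. Departure: down by step. Metric position: strong.
A prepared dissonance that resolves downward by step — a suspension. (The same figure resolving upward would be a retardation.)

Suspension.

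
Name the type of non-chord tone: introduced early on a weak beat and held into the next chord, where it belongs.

Anticipation.

Approach: ahead of the chord change (typically by step), so it is dissonant against the current harmony. Departure: none — the same pitch is restated or held and is a chord tone of the new harmony.
Dissonant first, consonant once the harmony catches up: the note simply arrives early — an anticipation. (The reverse timing, consonant first and dissonant after the change, would be a suspension or retardation.)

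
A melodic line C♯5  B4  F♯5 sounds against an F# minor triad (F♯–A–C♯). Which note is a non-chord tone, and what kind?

B4 is an escape tone.

The harmony at that moment is F♯ minor triad (F♯, A, C♯); B4 is not a chord tone.
It is approached by step down from C♯5 and left by leap up to F♯5.
Step in, leap out — an escape tone.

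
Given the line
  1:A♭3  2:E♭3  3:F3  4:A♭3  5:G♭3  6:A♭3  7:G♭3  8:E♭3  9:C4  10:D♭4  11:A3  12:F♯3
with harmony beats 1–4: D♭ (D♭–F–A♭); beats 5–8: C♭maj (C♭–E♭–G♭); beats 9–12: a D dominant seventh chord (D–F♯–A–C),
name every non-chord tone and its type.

E♭3 (beat 2) — appoggiatura; A♭3 (beat 6) — neighbor tone; D♭4 (beat 10) — escape tone.

The harmony at that moment is D♭ major triad (D♭, F, A♭); E♭3 is not a chord tone.
It is approached by leap down from A♭3 and left by step up to F3.
Leap in, step out — an appoggiatura.
The harmony at that moment is C♭ major triad (C♭, E♭, G♭); A♭3 is not a chord tone.
It is approached by step up from G♭3 and left by step down to G♭3.
Step away and step back to the same note — a neighbor tone (upper neighbor).
The harmony at that moment is D dominant seventh chord (D, F♯, A, C); D♭4 is not a chord tone.
It is approached by step up from C4 and left by leap down to A3.
Step in, leap out — an escape tone.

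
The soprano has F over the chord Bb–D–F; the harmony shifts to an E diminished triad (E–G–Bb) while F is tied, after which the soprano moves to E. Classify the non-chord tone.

The harmony at that moment is E diminished triad (E, G, Bb); F is not a chord tone.
It is held over (the same pitch as the preceding F) and left by step down to E.
Held over from the previous chord and resolving down by step — a suspension.

F is a suspension.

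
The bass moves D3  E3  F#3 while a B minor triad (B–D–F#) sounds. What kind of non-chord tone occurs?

The harmony at that moment is B minor triad (B, D, F#); E3 is not a chord tone.
It is approached by step up from D3 and left by step up to F#3.
Step in, step out in the same direction — a passing tone.

E3 is a passing tone.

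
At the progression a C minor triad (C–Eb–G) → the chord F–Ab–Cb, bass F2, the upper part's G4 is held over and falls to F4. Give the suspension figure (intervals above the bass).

At the second chord the bass is F2. The suspended G4 lies a ninth above the bass; after resolving down by step to F4, the interval above the bass becomes an octave.
Suspension figures are named by those two intervals: 9–8.

9–8 suspension.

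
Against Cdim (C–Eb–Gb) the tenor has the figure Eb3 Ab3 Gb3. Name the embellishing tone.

The harmony at that moment is C diminished triad (C, Eb, Gb); Ab3 is not a chord tone.
It is approached by leap up from Eb3 and left by step down to Gb3.
Leap in, step out — an appoggiatura.

Ab3 is an appoggiatura.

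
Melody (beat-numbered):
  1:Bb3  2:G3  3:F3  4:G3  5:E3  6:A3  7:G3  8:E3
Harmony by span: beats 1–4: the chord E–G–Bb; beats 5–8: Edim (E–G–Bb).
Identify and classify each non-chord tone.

The harmony at that moment is E diminished triad (E, G, Bb); F3 is not a chord tone.
It is approached by step down from G3 and left by step up to G3.
Step away and step back to the same note — a neighbor tone (lower neighbor).
The harmony at that moment is E diminished triad (E, G, Bb); A3 is not a chord tone.
It is approached by leap up from E3 and left by step down to G3.
Leap in, step out — an appoggiatura.

F3 (beat 3) — neighbor tone; A3 (beat 6) — appoggiatura.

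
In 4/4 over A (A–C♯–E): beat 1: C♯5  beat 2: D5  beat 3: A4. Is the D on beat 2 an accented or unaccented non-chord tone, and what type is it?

Unaccented escape tone.

The harmony at that moment is A major triad (A, C♯, E); D5 is not a chord tone.
It is approached by step up from C♯5 and left by leap down to A4.
Step in, leap out — an escape tone.
It falls on a weak beat, so it is unaccented.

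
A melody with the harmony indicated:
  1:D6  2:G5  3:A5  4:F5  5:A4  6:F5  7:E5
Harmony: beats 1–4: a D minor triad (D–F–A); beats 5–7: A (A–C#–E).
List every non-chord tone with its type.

G5 (beat 2) — appoggiatura; F5 (beat 6) — appoggiatura.

The harmony at that moment is D minor triad (D, F, A); G5 is not a chord tone.
It is approached by leap down from D6 and left by step up to A5.
Leap in, step out — an appoggiatura.
The harmony at that moment is A major triad (A, C#, E); F5 is not a chord tone.
It is approached by leap up from A4 and left by step down to E5.
Leap in, step out — an appoggiatura.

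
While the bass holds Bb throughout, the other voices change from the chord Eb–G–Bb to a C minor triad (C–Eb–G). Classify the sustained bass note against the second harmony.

The harmony at that moment is C minor triad (C, Eb, G); Bb is not a chord tone.
It is held over (the same pitch as the preceding Bb) and then sustained as the same pitch into the next harmony.
Sustained through a change of harmony — a pedal tone.

Pedal tone (pedal point).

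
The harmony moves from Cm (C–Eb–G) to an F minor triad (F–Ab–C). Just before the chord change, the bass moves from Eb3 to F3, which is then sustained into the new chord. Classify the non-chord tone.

F3 is an anticipation.

The harmony at that moment is C minor triad (C, Eb, G); F3 is not a chord tone.
It is approached by step up from Eb3 and then sustained as the same pitch into the next harmony.
Arriving early and becoming a chord tone when the harmony changes — an anticipation.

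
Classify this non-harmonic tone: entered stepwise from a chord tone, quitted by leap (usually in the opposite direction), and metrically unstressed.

Escape tone.

Approach: by step. Departure: by leap. Metric position: weak.
Step in, leap out, from a weak position — an escape tone (échappée). (It is the mirror image of the appoggiatura, which leaps in and steps out on a strong beat.)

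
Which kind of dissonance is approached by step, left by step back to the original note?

Neighbor tone.

Approach: by step. Departure: by step in the opposite direction, back to the starting pitch.
Stepwise on both sides but reversing to return to the same chord tone — a neighbor tone. (Had it continued onward in the same direction it would be a passing tone instead.)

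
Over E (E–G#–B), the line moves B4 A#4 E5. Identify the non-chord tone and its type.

The harmony at that moment is E major triad (E, G#, B); A#4 is not a chord tone.
It is approached by step down from B4 and left by leap up to E5.
Step in, leap out — an escape tone.

A#4 is an escape tone.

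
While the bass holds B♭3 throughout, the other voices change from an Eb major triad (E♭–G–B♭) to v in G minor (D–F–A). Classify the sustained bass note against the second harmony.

The harmony at that moment is D minor triad (D, F, A); B♭3 is not a chord tone.
It is held over (the same pitch as the preceding B♭3) and then sustained as the same pitch into the next harmony.
Sustained through a change of harmony — a pedal tone.

Pedal tone (pedal point).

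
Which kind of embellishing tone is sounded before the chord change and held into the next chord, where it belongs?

Approach: ahead of the chord change (typically by step), so it is dissonant against the current harmony. Departure: none — the same pitch is restated or held and is a chord tone of the new harmony.
Dissonant first, consonant once the harmony catches up: the note simply arrives early — an anticipation. (The reverse timing, consonant first and dissonant after the change, would be a suspension or retardation.)

Anticipation.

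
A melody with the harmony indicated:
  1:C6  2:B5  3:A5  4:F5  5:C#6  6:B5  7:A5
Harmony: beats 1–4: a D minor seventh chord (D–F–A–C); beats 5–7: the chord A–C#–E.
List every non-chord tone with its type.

B5 (beat 2) — passing tone; B5 (beat 6) — passing tone.

The harmony at that moment is D minor seventh chord (D, F, A, C); B5 is not a chord tone.
It is approached by step down from C6 and left by step down to A5.
Step in, step out in the same direction — a passing tone.
The harmony at that moment is A major triad (A, C#, E); B5 is not a chord tone.
It is approached by step down from C#6 and left by step down to A5.
Step in, step out in the same direction — a passing tone.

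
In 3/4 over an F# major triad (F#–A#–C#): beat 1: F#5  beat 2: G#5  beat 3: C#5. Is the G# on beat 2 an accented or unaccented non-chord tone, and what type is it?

The harmony at that moment is F# major triad (F#, A#, C#); G#5 is not a chord tone.
It is approached by step up from F#5 and left by leap down to C#5.
Step in, leap out — an escape tone.
It falls on a weak beat, so it is unaccented.

Unaccented escape tone.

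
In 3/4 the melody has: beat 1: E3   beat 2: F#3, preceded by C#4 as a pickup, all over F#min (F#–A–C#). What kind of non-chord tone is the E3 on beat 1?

Appoggiatura.

The harmony at that moment is F# minor triad (F#, A, C#); E3 is not a chord tone.
It is approached by leap down from C#4 and left by step up to F#3.
Leap in, step out, metrically accented — an appoggiatura.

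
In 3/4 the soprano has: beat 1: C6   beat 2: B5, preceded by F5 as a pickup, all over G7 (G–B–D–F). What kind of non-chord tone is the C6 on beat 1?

The harmony at that moment is G dominant seventh chord (G, B, D, F); C6 is not a chord tone.
It is approached by leap up from F5 and left by step down to B5.
Leap in, step out, metrically accented — an appoggiatura.

Appoggiatura.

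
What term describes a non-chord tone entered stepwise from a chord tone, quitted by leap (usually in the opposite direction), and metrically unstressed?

Approach: by step. Departure: by leap. Metric position: weak.
Step in, leap out, from a weak position — an escape tone (échappée). (It is the mirror image of the appoggiatura, which leaps in and steps out on a strong beat.)

Escape tone.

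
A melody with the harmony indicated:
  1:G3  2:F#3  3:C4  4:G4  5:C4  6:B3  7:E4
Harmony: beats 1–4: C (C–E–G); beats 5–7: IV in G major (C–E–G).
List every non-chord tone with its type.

F#3 (beat 2) — escape tone; B3 (beat 6) — escape tone.

The harmony at that moment is C major triad (C, E, G); F#3 is not a chord tone.
It is approached by step down from G3 and left by leap up to C4.
Step in, leap out — an escape tone.
The harmony at that moment is C major triad (C, E, G); B3 is not a chord tone.
It is approached by step down from C4 and left by leap up to E4.
Step in, leap out — an escape tone.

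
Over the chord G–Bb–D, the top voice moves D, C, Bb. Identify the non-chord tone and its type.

The harmony at that moment is G minor triad (G, Bb, D); C is not a chord tone.
It is approached by step down from D and left by step down to Bb.
Step in, step out in the same direction — a passing tone.

C is a passing tone.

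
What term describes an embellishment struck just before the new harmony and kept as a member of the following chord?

Anticipation.

Approach: ahead of the chord change (typically by step), so it is dissonant against the current harmony. Departure: none — the same pitch is restated or held and is a chord tone of the new harmony.
Dissonant first, consonant once the harmony catches up: the note simply arrives early — an anticipation. (The reverse timing, consonant first and dissonant after the change, would be a suspension or retardation.)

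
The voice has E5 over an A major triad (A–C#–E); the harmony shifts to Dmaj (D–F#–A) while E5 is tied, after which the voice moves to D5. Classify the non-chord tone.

The harmony at that moment is D major triad (D, F#, A); E5 is not a chord tone.
It is held over (the same pitch as the preceding E5) and left by step down to D5.
Held over from the previous chord and resolving down by step — a suspension.

E5 is a suspension.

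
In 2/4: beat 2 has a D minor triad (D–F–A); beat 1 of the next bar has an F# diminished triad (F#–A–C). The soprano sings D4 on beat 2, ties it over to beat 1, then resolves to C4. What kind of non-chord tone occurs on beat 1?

The harmony at that moment is F# diminished triad (F#, A, C); D4 is not a chord tone.
It is held over (the same pitch as the preceding D4) and left by step down to C4.
Held over from the previous chord and resolving down by step — a suspension.

Suspension.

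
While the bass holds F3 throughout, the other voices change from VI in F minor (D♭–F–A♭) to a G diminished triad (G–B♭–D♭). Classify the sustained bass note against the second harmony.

The harmony at that moment is G diminished triad (G, B♭, D♭); F3 is not a chord tone.
It is held over (the same pitch as the preceding F3) and then sustained as the same pitch into the next harmony.
Sustained through a change of harmony — a pedal tone.

Pedal tone (pedal point).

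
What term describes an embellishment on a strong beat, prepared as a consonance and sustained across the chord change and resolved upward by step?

Approach: by preparation — the pitch is first a chord tone, then held (tied or repeated) while the harmony changes under it. Departure: up by step. Metric position: strong.
A prepared dissonance that resolves upward by step — a retardation. (The same figure resolving downward would be a suspension.)

Retardation.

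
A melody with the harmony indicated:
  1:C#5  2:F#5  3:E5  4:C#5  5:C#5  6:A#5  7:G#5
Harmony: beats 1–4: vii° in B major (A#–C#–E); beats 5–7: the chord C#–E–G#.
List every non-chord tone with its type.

F#5 (beat 2) — appoggiatura; A#5 (beat 6) — appoggiatura.

The harmony at that moment is A# diminished triad (A#, C#, E); F#5 is not a chord tone.
It is approached by leap up from C#5 and left by step down to E5.
Leap in, step out — an appoggiatura.
The harmony at that moment is C# minor triad (C#, E, G#); A#5 is not a chord tone.
It is approached by leap up from C#5 and left by step down to G#5.
Leap in, step out — an appoggiatura.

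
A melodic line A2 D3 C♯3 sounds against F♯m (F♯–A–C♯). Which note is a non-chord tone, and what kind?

The harmony at that moment is F♯ minor triad (F♯, A, C♯); D3 is not a chord tone.
It is approached by leap up from A2 and left by step down to C♯3.
Leap in, step out — an appoggiatura.

D3 is an appoggiatura.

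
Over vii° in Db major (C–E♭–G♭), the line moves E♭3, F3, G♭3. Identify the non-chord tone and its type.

The harmony at that moment is C diminished triad (C, E♭, G♭); F3 is not a chord tone.
It is approached by step up from E♭3 and left by step up to G♭3.
Step in, step out in the same direction — a passing tone.

F3 is a passing tone.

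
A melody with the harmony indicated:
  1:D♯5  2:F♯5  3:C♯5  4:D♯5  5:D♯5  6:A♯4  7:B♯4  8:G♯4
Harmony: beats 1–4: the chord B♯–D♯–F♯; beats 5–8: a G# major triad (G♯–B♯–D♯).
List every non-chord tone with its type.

C♯5 (beat 3) — appoggiatura; A♯4 (beat 6) — appoggiatura.

The harmony at that moment is B♯ diminished triad (B♯, D♯, F♯); C♯5 is not a chord tone.
It is approached by leap down from F♯5 and left by step up to D♯5.
Leap in, step out — an appoggiatura.
The harmony at that moment is G♯ major triad (G♯, B♯, D♯); A♯4 is not a chord tone.
It is approached by leap down from D♯5 and left by step up to B♯4.
Leap in, step out — an appoggiatura.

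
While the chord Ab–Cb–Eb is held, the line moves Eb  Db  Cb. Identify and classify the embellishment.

The harmony at that moment is Ab minor triad (Ab, Cb, Eb); Db is not a chord tone.
It is approached by step down from Eb and left by step down to Cb.
Step in, step out in the same direction — a passing tone.

Db is a passing tone.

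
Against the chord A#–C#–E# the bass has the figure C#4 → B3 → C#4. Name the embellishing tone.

The harmony at that moment is A# minor triad (A#, C#, E#); B3 is not a chord tone.
It is approached by step down from C#4 and left by step up to C#4.
Step away and step back to the same note — a neighbor tone (lower neighbor).

B3 is a neighbor tone.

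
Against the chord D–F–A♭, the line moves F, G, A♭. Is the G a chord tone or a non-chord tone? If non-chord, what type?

Non-chord tone — a passing tone.

The harmony at that moment is D diminished triad (D, F, A♭); G is not a chord tone.
It is approached by step up from F and left by step up to A♭.
Step in, step out in the same direction — a passing tone.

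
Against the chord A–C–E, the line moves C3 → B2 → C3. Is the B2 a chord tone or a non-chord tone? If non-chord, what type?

Non-chord tone — a neighbor tone.

The harmony at that moment is A minor triad (A, C, E); B2 is not a chord tone.
It is approached by step down from C3 and left by step up to C3.
Step away and step back to the same note — a neighbor tone (lower neighbor).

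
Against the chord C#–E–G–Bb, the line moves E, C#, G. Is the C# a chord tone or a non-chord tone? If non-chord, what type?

Chord tone (the root of C# diminished seventh chord).

C# diminished seventh chord contains C#, E, G, Bb; C# is the root, so it is a chord tone.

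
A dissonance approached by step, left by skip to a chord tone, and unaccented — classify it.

Approach: by step. Departure: by leap. Metric position: weak.
Step in, leap out, from a weak position — an escape tone (échappée). (It is the mirror image of the appoggiatura, which leaps in and steps out on a strong beat.)

Escape tone.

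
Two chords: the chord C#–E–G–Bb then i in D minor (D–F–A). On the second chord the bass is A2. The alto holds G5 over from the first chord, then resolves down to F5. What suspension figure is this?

7–6 suspension.

At the second chord the bass is A2. The suspended G5 lies a seventh above the bass; after resolving down by step to F5, the interval above the bass becomes a sixth.
Suspension figures are named by those two intervals: 7–6.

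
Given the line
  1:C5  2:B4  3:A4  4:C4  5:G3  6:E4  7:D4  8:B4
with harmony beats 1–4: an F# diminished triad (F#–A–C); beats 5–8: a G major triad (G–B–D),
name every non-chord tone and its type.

The harmony at that moment is F# diminished triad (F#, A, C); B4 is not a chord tone.
It is approached by step down from C5 and left by step down to A4.
Step in, step out in the same direction — a passing tone.
The harmony at that moment is G major triad (G, B, D); E4 is not a chord tone.
It is approached by leap up from G3 and left by step down to D4.
Leap in, step out — an appoggiatura.

B4 (beat 2) — passing tone; E4 (beat 6) — appoggiatura.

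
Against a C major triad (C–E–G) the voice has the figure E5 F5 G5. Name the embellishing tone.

F5 is a passing tone.

The harmony at that moment is C major triad (C, E, G); F5 is not a chord tone.
It is approached by step up from E5 and left by step up to G5.
Step in, step out in the same direction — a passing tone.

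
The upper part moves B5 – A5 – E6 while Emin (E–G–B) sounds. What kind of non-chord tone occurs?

The harmony at that moment is E minor triad (E, G, B); A5 is not a chord tone.
It is approached by step down from B5 and left by leap up to E6.
Step in, leap out — an escape tone.

A5 is an escape tone.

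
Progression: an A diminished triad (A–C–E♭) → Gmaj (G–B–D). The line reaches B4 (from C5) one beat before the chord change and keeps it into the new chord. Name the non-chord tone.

The harmony at that moment is A diminished triad (A, C, E♭); B4 is not a chord tone.
It is approached by step down from C5 and then sustained as the same pitch into the next harmony.
Arriving early and becoming a chord tone when the harmony changes — an anticipation.

B4 is an anticipation.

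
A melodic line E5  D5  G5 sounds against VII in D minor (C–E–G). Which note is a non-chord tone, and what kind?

The harmony at that moment is C major triad (C, E, G); D5 is not a chord tone.
It is approached by step down from E5 and left by leap up to G5.
Step in, leap out — an escape tone.

D5 is an escape tone.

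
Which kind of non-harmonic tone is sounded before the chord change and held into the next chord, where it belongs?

Approach: ahead of the chord change (typically by step), so it is dissonant against the current harmony. Departure: none — the same pitch is restated or held and is a chord tone of the new harmony.
Dissonant first, consonant once the harmony catches up: the note simply arrives early — an anticipation. (The reverse timing, consonant first and dissonant after the change, would be a suspension or retardation.)

Anticipation.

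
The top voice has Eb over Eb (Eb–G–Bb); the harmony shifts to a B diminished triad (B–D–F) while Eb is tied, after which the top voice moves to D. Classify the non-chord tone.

Eb is a suspension.

The harmony at that moment is B diminished triad (B, D, F); Eb is not a chord tone.
It is held over (the same pitch as the preceding Eb) and left by step down to D.
Held over from the previous chord and resolving down by step — a suspension.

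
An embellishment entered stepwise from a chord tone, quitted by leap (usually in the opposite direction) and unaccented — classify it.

Escape tone.

Approach: by step. Departure: by leap. Metric position: weak.
Step in, leap out, from a weak position — an escape tone (échappée). (It is the mirror image of the appoggiatura, which leaps in and steps out on a strong beat.)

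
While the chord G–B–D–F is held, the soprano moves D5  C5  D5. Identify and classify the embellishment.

The harmony at that moment is G dominant seventh chord (G, B, D, F); C5 is not a chord tone.
It is approached by step down from D5 and left by step up to D5.
Step away and step back to the same note — a neighbor tone (lower neighbor).

C5 is a neighbor tone.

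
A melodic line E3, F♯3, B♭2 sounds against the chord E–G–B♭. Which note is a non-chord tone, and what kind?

The harmony at that moment is E diminished triad (E, G, B♭); F♯3 is not a chord tone.
It is approached by step up from E3 and left by leap down to B♭2.
Step in, leap out — an escape tone.

F♯3 is an escape tone.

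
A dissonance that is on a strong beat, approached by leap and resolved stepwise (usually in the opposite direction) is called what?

Approach: by leap. Departure: by step. Metric position: strong.
Leap in, step out, in a metrically strong position — an appoggiatura. (It is the mirror image of the escape tone, which steps in and leaps out from a weak position.)

Appoggiatura.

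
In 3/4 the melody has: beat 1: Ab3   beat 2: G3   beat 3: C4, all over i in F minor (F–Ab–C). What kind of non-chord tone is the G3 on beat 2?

Escape tone.

The harmony at that moment is F minor triad (F, Ab, C); G3 is not a chord tone.
It is approached by step down from Ab3 and left by leap up to C4.
Step in, leap out, on a weak beat — an escape tone.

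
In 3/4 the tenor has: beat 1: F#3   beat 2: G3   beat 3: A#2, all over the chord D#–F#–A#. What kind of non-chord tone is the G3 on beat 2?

The harmony at that moment is D# minor triad (D#, F#, A#); G3 is not a chord tone.
It is approached by step up from F#3 and left by leap down to A#2.
Step in, leap out, on a weak beat — an escape tone.

Escape tone.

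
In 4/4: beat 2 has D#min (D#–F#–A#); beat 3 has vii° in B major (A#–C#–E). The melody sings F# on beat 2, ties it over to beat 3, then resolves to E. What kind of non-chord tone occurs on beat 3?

Suspension.

The harmony at that moment is A# diminished triad (A#, C#, E); F# is not a chord tone.
It is held over (the same pitch as the preceding F#) and left by step down to E.
Held over from the previous chord and resolving down by step — a suspension.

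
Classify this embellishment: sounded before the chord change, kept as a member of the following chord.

Anticipation.

Approach: ahead of the chord change (typically by step), so it is dissonant against the current harmony. Departure: none — the same pitch is restated or held and is a chord tone of the new harmony.
Dissonant first, consonant once the harmony catches up: the note simply arrives early — an anticipation. (The reverse timing, consonant first and dissonant after the change, would be a suspension or retardation.)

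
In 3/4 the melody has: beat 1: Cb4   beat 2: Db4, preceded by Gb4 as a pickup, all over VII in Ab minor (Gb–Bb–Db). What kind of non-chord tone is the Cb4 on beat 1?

Appoggiatura.

The harmony at that moment is Gb major triad (Gb, Bb, Db); Cb4 is not a chord tone.
It is approached by leap down from Gb4 and left by step up to Db4.
Leap in, step out, metrically accented — an appoggiatura.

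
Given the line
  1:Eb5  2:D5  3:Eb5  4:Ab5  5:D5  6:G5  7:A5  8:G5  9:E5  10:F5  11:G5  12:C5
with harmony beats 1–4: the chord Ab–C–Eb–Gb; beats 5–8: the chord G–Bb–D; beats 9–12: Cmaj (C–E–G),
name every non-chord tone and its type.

The harmony at that moment is Ab dominant seventh chord (Ab, C, Eb, Gb); D5 is not a chord tone.
It is approached by step down from Eb5 and left by step up to Eb5.
Step away and step back to the same note — a neighbor tone (lower neighbor).
The harmony at that moment is G minor triad (G, Bb, D); A5 is not a chord tone.
It is approached by step up from G5 and left by step down to G5.
Step away and step back to the same note — a neighbor tone (upper neighbor).
The harmony at that moment is C major triad (C, E, G); F5 is not a chord tone.
It is approached by step up from E5 and left by step up to G5.
Step in, step out in the same direction — a passing tone.

D5 (beat 2) — neighbor tone; A5 (beat 7) — neighbor tone; F5 (beat 10) — passing tone.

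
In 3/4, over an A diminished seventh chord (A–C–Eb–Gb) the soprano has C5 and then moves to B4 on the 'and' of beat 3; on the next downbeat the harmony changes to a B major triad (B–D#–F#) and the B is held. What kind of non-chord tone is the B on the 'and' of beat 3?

The harmony at that moment is A diminished seventh chord (A, C, Eb, Gb); B4 is not a chord tone.
It is approached by step down from C5 and then sustained as the same pitch into the next harmony.
Arriving early and becoming a chord tone when the harmony changes — an anticipation.

Anticipation.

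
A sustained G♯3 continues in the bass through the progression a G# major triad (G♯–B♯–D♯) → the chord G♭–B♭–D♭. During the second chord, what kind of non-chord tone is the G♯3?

The harmony at that moment is G♭ major triad (G♭, B♭, D♭); G♯3 is not a chord tone.
It is held over (the same pitch as the preceding G♯3) and then sustained as the same pitch into the next harmony.
Sustained through a change of harmony — a pedal tone.

Pedal tone (pedal point).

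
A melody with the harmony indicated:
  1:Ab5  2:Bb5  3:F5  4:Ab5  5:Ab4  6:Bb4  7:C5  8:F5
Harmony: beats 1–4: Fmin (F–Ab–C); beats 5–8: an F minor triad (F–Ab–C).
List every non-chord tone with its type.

Bb5 (beat 2) — escape tone; Bb4 (beat 6) — passing tone.

The harmony at that moment is F minor triad (F, Ab, C); Bb5 is not a chord tone.
It is approached by step up from Ab5 and left by leap down to F5.
Step in, leap out — an escape tone.
The harmony at that moment is F minor triad (F, Ab, C); Bb4 is not a chord tone.
It is approached by step up from Ab4 and left by step up to C5.
Step in, step out in the same direction — a passing tone.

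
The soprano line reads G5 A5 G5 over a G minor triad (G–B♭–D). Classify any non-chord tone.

The harmony at that moment is G minor triad (G, B♭, D); A5 is not a chord tone.
It is approached by step up from G5 and left by step down to G5.
Step away and step back to the same note — a neighbor tone (upper neighbor).

A5 is a neighbor tone.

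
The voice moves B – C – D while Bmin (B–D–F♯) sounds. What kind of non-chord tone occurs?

The harmony at that moment is B minor triad (B, D, F♯); C is not a chord tone.
It is approached by step up from B and left by step up to D.
Step in, step out in the same direction — a passing tone.

C is a passing tone.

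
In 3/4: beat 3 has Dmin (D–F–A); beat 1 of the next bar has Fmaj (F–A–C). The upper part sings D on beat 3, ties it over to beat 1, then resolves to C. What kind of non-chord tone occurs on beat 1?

The harmony at that moment is F major triad (F, A, C); D is not a chord tone.
It is held over (the same pitch as the preceding D) and left by step down to C.
Held over from the previous chord and resolving down by step — a suspension.

Suspension.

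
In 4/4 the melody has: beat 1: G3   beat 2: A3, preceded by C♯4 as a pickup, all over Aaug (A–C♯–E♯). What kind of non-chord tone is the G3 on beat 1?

The harmony at that moment is A augmented triad (A, C♯, E♯); G3 is not a chord tone.
It is approached by leap down from C♯4 and left by step up to A3.
Leap in, step out, metrically accented — an appoggiatura.

Appoggiatura.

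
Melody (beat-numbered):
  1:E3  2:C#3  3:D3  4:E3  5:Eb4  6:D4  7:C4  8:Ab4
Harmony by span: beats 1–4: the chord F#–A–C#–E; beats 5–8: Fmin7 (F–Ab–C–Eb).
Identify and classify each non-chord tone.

The harmony at that moment is F# minor seventh chord (F#, A, C#, E); D3 is not a chord tone.
It is approached by step up from C#3 and left by step up to E3.
Step in, step out in the same direction — a passing tone.
The harmony at that moment is F minor seventh chord (F, Ab, C, Eb); D4 is not a chord tone.
It is approached by step down from Eb4 and left by step down to C4.
Step in, step out in the same direction — a passing tone.

D3 (beat 3) — passing tone; D4 (beat 6) — passing tone.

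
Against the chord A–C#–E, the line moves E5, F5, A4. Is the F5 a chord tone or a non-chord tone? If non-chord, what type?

The harmony at that moment is A major triad (A, C#, E); F5 is not a chord tone.
It is approached by step up from E5 and left by leap down to A4.
Step in, leap out — an escape tone.

Non-chord tone — an escape tone.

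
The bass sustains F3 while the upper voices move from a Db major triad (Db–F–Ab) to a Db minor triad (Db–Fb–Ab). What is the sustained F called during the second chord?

Pedal tone (pedal point).

The harmony at that moment is Db minor triad (Db, Fb, Ab); F3 is not a chord tone.
It is held over (the same pitch as the preceding F3) and then sustained as the same pitch into the next harmony.
Sustained through a change of harmony — a pedal tone.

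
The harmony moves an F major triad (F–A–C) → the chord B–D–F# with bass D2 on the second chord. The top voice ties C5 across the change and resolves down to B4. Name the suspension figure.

7–6 suspension.

At the second chord the bass is D2. The suspended C5 lies a seventh above the bass; after resolving down by step to B4, the interval above the bass becomes a sixth.
Suspension figures are named by those two intervals: 7–6.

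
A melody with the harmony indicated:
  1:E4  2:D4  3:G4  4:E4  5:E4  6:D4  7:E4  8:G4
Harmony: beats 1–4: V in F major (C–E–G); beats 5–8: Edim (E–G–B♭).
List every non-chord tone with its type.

D4 (beat 2) — escape tone; D4 (beat 6) — neighbor tone.

The harmony at that moment is C major triad (C, E, G); D4 is not a chord tone.
It is approached by step down from E4 and left by leap up to G4.
Step in, leap out — an escape tone.
The harmony at that moment is E diminished triad (E, G, B♭); D4 is not a chord tone.
It is approached by step down from E4 and left by step up to E4.
Step away and step back to the same note — a neighbor tone (lower neighbor).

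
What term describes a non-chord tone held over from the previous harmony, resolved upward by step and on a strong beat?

Approach: by preparation — the pitch is first a chord tone, then held (tied or repeated) while the harmony changes under it. Departure: up by step. Metric position: strong.
A prepared dissonance that resolves upward by step — a retardation. (The same figure resolving downward would be a suspension.)

Retardation.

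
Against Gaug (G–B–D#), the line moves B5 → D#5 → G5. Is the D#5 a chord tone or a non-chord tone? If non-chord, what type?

G augmented triad contains G, B, D#; D# is the fifth, so it is a chord tone.

Chord tone (the fifth of G augmented triad).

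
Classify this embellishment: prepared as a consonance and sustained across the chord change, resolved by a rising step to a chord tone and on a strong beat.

Approach: by preparation — the pitch is first a chord tone, then held (tied or repeated) while the harmony changes under it. Departure: up by step. Metric position: strong.
A prepared dissonance that resolves upward by step — a retardation. (The same figure resolving downward would be a suspension.)

Retardation.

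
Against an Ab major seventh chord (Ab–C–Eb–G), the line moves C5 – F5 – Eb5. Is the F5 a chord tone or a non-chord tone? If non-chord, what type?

Non-chord tone — an appoggiatura.

The harmony at that moment is Ab major seventh chord (Ab, C, Eb, G); F5 is not a chord tone.
It is approached by leap up from C5 and left by step down to Eb5.
Leap in, step out — an appoggiatura.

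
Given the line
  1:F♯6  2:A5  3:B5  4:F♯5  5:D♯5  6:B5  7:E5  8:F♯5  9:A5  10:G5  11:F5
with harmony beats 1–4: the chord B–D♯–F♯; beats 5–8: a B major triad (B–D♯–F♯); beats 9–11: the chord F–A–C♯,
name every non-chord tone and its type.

The harmony at that moment is B major triad (B, D♯, F♯); A5 is not a chord tone.
It is approached by leap down from F♯6 and left by step up to B5.
Leap in, step out — an appoggiatura.
The harmony at that moment is B major triad (B, D♯, F♯); E5 is not a chord tone.
It is approached by leap down from B5 and left by step up to F♯5.
Leap in, step out — an appoggiatura.
The harmony at that moment is F augmented triad (F, A, C♯); G5 is not a chord tone.
It is approached by step down from A5 and left by step down to F5.
Step in, step out in the same direction — a passing tone.

A5 (beat 2) — appoggiatura; E5 (beat 7) — appoggiatura; G5 (beat 10) — passing tone.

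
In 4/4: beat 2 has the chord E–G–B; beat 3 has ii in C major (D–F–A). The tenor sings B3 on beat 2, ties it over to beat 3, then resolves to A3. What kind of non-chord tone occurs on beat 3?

Suspension.

The harmony at that moment is D minor triad (D, F, A); B3 is not a chord tone.
It is held over (the same pitch as the preceding B3) and left by step down to A3.
Held over from the previous chord and resolving down by step — a suspension.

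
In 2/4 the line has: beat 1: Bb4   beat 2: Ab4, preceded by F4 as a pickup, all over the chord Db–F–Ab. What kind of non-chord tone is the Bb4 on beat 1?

Appoggiatura.

The harmony at that moment is Db major triad (Db, F, Ab); Bb4 is not a chord tone.
It is approached by leap up from F4 and left by step down to Ab4.
Leap in, step out, metrically accented — an appoggiatura.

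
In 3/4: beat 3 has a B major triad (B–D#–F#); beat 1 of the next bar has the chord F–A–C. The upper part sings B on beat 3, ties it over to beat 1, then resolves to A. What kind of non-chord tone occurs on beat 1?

The harmony at that moment is F major triad (F, A, C); B is not a chord tone.
It is held over (the same pitch as the preceding B) and left by step down to A.
Held over from the previous chord and resolving down by step — a suspension.

Suspension.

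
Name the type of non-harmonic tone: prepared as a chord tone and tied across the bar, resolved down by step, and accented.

Approach: by preparation — the pitch is first a chord tone, then held (tied or repeated) while the harmony changes under it. Departure: down by step. Metric position: strong.
A prepared dissonance that resolves downward by step — a suspension. (The same figure resolving upward would be a retardation.)

Suspension.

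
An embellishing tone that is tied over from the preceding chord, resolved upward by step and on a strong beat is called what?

Retardation.

Approach: by preparation — the pitch is first a chord tone, then held (tied or repeated) while the harmony changes under it. Departure: up by step. Metric position: strong.
A prepared dissonance that resolves upward by step — a retardation. (The same figure resolving downward would be a suspension.)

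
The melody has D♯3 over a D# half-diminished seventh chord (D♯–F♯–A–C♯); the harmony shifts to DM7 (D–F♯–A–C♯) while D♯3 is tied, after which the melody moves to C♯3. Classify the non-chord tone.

D♯3 is a suspension.

The harmony at that moment is D major seventh chord (D, F♯, A, C♯); D♯3 is not a chord tone.
It is held over (the same pitch as the preceding D♯3) and left by step down to C♯3.
Held over from the previous chord and resolving down by step — a suspension.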